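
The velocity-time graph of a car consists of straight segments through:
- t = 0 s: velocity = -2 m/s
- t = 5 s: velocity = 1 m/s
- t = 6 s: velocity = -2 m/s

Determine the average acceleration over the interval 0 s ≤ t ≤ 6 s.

Average acceleration = Δv/Δt = (-2 − -2)/(6 − 0) = 0 m/s².

0 m/s²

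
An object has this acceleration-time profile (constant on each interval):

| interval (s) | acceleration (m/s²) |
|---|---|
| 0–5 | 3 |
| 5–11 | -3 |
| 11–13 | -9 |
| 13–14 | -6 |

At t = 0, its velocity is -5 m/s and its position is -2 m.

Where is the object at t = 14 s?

On each constant-a segment, Δv = aΔt and Δx = v₀Δt + ½aΔt²; chain segment to segment.
0–5 s: v starts -5 m/s; Δx = -5·5 + ½·3·5² = 12.5 m; v ends 10 m/s.
5–11 s: v starts 10 m/s; Δx = 10·6 + ½·-3·6² = 6 m; v ends -8 m/s.
11–13 s: v starts -8 m/s; Δx = -8·2 + ½·-9·2² = -34 m; v ends -26 m/s.
13–14 s: v starts -26 m/s; Δx = -26·1 + ½·-6·1² = -29 m; v ends -32 m/s.
x(14) = -2 + Σ Δx = -46.5 m.

-46.5 m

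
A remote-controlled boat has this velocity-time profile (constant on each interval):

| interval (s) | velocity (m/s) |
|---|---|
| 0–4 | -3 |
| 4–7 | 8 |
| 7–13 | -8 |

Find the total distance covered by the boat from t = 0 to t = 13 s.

84 m

Distance (not displacement) is the total path length: add the absolute areas under v-t.
0–4 s: |-3| × 4 = 12 m
4–7 s: |8| × 3 = 24 m
7–13 s: |-8| × 6 = 48 m
Total distance = 84 m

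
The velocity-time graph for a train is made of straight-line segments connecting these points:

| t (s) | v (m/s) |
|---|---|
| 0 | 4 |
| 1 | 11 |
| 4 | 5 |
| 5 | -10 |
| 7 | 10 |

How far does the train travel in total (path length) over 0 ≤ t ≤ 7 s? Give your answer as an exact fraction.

137/3 m

Total distance travelled is ∫|v| dt — sum the magnitudes of each area piece.
0–1 s: |½(4 + 11)(1)| = 7.5 m
1–4 s: |½(11 + 5)(3)| = 24 m
4–5 s: v = 0 at t = 13/3 s; triangle areas 5/6 + 10/3 = 25/6 m
5–7 s: v = 0 at t = 6 s; triangle areas 5 + 5 = 10 m
Total distance = 137/3 m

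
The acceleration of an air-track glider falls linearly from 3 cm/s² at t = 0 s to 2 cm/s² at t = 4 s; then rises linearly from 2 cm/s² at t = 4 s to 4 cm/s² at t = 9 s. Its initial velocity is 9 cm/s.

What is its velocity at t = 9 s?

Δv equals the area under the a-t graph; then v = v₀ + Δv.
0–4 s: ½(3 + 2)(4) = 10 cm/s
4–9 s: ½(2 + 4)(5) = 15 cm/s
Δv = 25 cm/s, so v(9) = 9 + (25) = 34 cm/s.

34 cm/s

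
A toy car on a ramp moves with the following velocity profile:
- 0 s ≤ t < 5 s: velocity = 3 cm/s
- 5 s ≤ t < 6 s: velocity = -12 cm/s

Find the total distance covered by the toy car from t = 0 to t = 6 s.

Total distance travelled is ∫|v| dt — sum the magnitudes of each area piece.
0–5 s: |3| × 5 = 15 cm
5–6 s: |-12| × 1 = 12 cm
Total distance = 27 cm

27 cm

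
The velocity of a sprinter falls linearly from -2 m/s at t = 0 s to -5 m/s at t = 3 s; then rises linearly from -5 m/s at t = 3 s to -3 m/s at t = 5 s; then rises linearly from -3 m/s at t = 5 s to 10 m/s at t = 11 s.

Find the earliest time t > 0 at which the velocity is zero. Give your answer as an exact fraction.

v changes sign on 5–11 s (from -3 to 10); the graph is linear there, so v = 0 at t = 5 + (3)·(11 − 5)/(10 − -3) = 83/13 s.

t = 83/13 s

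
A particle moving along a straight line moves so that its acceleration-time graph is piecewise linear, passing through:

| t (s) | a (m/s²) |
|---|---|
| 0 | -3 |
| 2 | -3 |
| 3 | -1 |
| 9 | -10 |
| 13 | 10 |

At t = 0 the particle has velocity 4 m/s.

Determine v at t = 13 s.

Δv equals the area under the a-t graph; then v = v₀ + Δv.
0–2 s: -3 × 2 = -6 m/s
2–3 s: ½(-3 + -1)(1) = -2 m/s
3–9 s: ½(-1 + -10)(6) = -33 m/s
9–13 s: ½(-10 + 10)(4) = 0 m/s
Δv = -41 m/s, so v(13) = 4 + (-41) = -37 m/s.

-37 m/s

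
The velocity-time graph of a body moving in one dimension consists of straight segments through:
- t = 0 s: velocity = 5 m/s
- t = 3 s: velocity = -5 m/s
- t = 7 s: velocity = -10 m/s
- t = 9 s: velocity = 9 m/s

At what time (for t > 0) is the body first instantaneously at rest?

v changes sign on 0–3 s (from 5 to -5); the graph is linear there, so v = 0 at t = 0 + (-5)·(3 − 0)/(-5 − 5) = 1.5 s.

t = 1.5 s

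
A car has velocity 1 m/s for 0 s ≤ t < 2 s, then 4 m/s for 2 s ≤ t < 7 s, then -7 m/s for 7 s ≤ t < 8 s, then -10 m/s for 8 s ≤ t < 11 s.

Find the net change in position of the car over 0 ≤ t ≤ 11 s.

Displacement is the signed area under the v-t curve.
0–2 s: 1 × 2 = 2 m
2–7 s: 4 × 5 = 20 m
7–8 s: -7 × 1 = -7 m
8–11 s: -10 × 3 = -30 m
Net displacement = -15 m

-15 m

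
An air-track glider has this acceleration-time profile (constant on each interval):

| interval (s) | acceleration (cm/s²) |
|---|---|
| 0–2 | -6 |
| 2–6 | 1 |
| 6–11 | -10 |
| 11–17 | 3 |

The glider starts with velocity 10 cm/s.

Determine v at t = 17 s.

-30 cm/s

Δv equals the area under the a-t graph; then v = v₀ + Δv.
0–2 s: -6 × 2 = -12 cm/s
2–6 s: 1 × 4 = 4 cm/s
6–11 s: -10 × 5 = -50 cm/s
11–17 s: 3 × 6 = 18 cm/s
Δv = -40 cm/s, so v(17) = 10 + (-40) = -30 cm/s.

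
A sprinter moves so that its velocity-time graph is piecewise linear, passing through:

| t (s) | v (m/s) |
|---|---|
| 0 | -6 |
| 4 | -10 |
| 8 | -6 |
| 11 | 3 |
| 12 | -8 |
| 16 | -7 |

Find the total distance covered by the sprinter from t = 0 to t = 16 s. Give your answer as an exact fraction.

Distance (not displacement) is the total path length: add the absolute areas under v-t.
0–4 s: |½(-6 + -10)(4)| = 32 m
4–8 s: |½(-10 + -6)(4)| = 32 m
8–11 s: v = 0 at t = 10 s; triangle areas 6 + 1.5 = 7.5 m
11–12 s: v = 0 at t = 124/11 s; triangle areas 9/22 + 32/11 = 73/22 m
12–16 s: |½(-8 + -7)(4)| = 30 m
Total distance = 1153/11 m

1153/11 m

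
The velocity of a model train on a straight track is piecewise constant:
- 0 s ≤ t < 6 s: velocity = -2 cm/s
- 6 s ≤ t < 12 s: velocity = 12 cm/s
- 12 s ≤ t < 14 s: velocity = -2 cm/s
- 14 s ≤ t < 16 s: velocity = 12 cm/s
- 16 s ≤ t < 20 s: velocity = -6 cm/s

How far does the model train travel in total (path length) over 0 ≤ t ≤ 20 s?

Total distance travelled is ∫|v| dt — sum the magnitudes of each area piece.
0–6 s: |-2| × 6 = 12 cm
6–12 s: |12| × 6 = 72 cm
12–14 s: |-2| × 2 = 4 cm
14–16 s: |12| × 2 = 24 cm
16–20 s: |-6| × 4 = 24 cm
Total distance = 136 cm

136 cm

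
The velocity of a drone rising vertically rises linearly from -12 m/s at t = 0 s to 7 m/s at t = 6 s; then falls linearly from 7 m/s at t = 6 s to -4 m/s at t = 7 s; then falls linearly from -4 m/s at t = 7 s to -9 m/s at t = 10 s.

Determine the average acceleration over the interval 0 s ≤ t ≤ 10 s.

0.3 m/s²

Average acceleration = Δv/Δt = (-9 − -12)/(10 − 0) = 0.3 m/s².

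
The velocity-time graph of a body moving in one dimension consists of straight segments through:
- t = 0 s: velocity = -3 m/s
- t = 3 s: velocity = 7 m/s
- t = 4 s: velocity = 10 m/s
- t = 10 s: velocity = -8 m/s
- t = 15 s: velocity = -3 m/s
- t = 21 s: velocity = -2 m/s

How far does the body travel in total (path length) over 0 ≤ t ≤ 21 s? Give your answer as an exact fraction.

Total distance travelled is ∫|v| dt — sum the magnitudes of each area piece.
0–3 s: v = 0 at t = 0.9 s; triangle areas 1.35 + 7.35 = 8.7 m
3–4 s: |½(7 + 10)(1)| = 8.5 m
4–10 s: v = 0 at t = 22/3 s; triangle areas 50/3 + 32/3 = 82/3 m
10–15 s: |½(-8 + -3)(5)| = 27.5 m
15–21 s: |½(-3 + -2)(6)| = 15 m
Total distance = 2611/30 m

2611/30 m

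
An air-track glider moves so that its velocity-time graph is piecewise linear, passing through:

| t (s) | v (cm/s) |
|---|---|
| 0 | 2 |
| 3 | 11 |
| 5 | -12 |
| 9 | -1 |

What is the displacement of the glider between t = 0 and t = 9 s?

Net displacement equals the area under the velocity-time graph (areas below the axis count negative).
0–3 s: ½(2 + 11)(3) = 19.5 cm
3–5 s: ½(11 + -12)(2) = -1 cm
5–9 s: ½(-12 + -1)(4) = -26 cm
Net displacement = -7.5 cm

-7.5 cm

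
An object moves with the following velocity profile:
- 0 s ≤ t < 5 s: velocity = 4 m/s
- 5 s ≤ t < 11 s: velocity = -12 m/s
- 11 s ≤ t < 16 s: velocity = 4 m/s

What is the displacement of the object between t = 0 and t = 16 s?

Displacement is the signed area under the v-t curve.
0–5 s: 4 × 5 = 20 m
5–11 s: -12 × 6 = -72 m
11–16 s: 4 × 5 = 20 m
Net displacement = -32 m

-32 m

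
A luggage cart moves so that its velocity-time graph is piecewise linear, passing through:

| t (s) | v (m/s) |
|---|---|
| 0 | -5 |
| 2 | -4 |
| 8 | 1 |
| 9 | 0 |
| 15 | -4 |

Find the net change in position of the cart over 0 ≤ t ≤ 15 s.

-29.5 m

Net displacement equals the area under the velocity-time graph (areas below the axis count negative).
0–2 s: ½(-5 + -4)(2) = -9 m
2–8 s: ½(-4 + 1)(6) = -9 m
8–9 s: ½(1 + 0)(1) = 0.5 m
9–15 s: ½(0 + -4)(6) = -12 m
Net displacement = -29.5 m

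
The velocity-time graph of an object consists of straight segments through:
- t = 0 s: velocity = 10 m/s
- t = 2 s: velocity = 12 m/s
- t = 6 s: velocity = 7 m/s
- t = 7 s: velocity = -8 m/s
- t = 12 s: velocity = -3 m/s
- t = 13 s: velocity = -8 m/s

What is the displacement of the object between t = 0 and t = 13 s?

Net displacement equals the area under the velocity-time graph (areas below the axis count negative).
0–2 s: ½(10 + 12)(2) = 22 m
2–6 s: ½(12 + 7)(4) = 38 m
6–7 s: ½(7 + -8)(1) = -0.5 m
7–12 s: ½(-8 + -3)(5) = -27.5 m
12–13 s: ½(-3 + -8)(1) = -5.5 m
Net displacement = 26.5 m

26.5 m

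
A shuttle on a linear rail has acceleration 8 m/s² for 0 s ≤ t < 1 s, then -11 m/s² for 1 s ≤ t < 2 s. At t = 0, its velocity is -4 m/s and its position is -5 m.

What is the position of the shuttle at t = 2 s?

-6.5 m

On each constant-a segment, Δv = aΔt and Δx = v₀Δt + ½aΔt²; chain segment to segment.
0–1 s: v starts -4 m/s; Δx = -4·1 + ½·8·1² = 0 m; v ends 4 m/s.
1–2 s: v starts 4 m/s; Δx = 4·1 + ½·-11·1² = -1.5 m; v ends -7 m/s.
x(2) = -5 + Σ Δx = -6.5 m.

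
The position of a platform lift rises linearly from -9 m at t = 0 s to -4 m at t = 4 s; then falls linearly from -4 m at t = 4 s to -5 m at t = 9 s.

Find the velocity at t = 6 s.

-0.2 m/s

Velocity is the slope of the x-t graph on 4–9 s: (-5 − -4)/(9 − 4) = -0.2 m/s.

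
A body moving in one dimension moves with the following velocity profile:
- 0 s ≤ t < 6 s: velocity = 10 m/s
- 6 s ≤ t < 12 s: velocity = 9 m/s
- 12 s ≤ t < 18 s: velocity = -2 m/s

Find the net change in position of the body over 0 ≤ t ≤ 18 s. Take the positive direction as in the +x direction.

102 m

Net displacement equals the area under the velocity-time graph (areas below the axis count negative).
0–6 s: 10 × 6 = 60 m
6–12 s: 9 × 6 = 54 m
12–18 s: -2 × 6 = -12 m
Net displacement = 102 m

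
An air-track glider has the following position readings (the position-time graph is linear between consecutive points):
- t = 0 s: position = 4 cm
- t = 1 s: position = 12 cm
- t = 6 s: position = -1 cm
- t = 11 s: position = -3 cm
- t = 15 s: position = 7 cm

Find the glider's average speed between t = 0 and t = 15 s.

Average speed = (total path length)/(elapsed time); on a piecewise-linear x-t graph the path length is Σ|Δx|.
0–1 s: |Δx| = |12 − 4| = 8 cm
1–6 s: |Δx| = |-1 − 12| = 13 cm
6–11 s: |Δx| = |-3 − -1| = 2 cm
11–15 s: |Δx| = |7 − -3| = 10 cm
Total path = 33 cm; average speed = 33/15 = 2.2 cm/s.

2.2 cm/s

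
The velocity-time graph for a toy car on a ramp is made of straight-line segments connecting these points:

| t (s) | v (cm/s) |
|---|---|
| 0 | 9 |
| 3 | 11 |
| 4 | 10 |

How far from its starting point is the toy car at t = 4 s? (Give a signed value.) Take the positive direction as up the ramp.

Net displacement equals the area under the velocity-time graph (areas below the axis count negative).
0–3 s: ½(9 + 11)(3) = 30 cm
3–4 s: ½(11 + 10)(1) = 10.5 cm
Net displacement = 40.5 cm

40.5 cm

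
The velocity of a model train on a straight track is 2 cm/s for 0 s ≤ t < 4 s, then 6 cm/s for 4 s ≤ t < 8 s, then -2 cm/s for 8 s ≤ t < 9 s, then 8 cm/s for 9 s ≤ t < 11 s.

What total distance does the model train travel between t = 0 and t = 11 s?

50 cm

Distance (not displacement) is the total path length: add the absolute areas under v-t.
0–4 s: |2| × 4 = 8 cm
4–8 s: |6| × 4 = 24 cm
8–9 s: |-2| × 1 = 2 cm
9–11 s: |8| × 2 = 16 cm
Total distance = 50 cm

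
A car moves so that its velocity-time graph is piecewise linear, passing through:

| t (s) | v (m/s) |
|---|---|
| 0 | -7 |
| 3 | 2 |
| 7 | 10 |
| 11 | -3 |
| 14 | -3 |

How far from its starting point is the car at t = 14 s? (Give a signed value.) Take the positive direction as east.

21.5 m

Displacement is the signed area under the v-t curve.
0–3 s: ½(-7 + 2)(3) = -7.5 m
3–7 s: ½(2 + 10)(4) = 24 m
7–11 s: ½(10 + -3)(4) = 14 m
11–14 s: -3 × 3 = -9 m
Net displacement = 21.5 m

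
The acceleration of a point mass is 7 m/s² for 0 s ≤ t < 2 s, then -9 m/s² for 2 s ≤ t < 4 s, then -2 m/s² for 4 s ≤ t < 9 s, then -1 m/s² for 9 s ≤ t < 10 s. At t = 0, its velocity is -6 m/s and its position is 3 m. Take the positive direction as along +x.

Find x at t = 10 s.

On each constant-a segment, Δv = aΔt and Δx = v₀Δt + ½aΔt²; chain segment to segment.
0–2 s: v starts -6 m/s; Δx = -6·2 + ½·7·2² = 2 m; v ends 8 m/s.
2–4 s: v starts 8 m/s; Δx = 8·2 + ½·-9·2² = -2 m; v ends -10 m/s.
4–9 s: v starts -10 m/s; Δx = -10·5 + ½·-2·5² = -75 m; v ends -20 m/s.
9–10 s: v starts -20 m/s; Δx = -20·1 + ½·-1·1² = -20.5 m; v ends -21 m/s.
x(10) = 3 + Σ Δx = -92.5 m.

-92.5 m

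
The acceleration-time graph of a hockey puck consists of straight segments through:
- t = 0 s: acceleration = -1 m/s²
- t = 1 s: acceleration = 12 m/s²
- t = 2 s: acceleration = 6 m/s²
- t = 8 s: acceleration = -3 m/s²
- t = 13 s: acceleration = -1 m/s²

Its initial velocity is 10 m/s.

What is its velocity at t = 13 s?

Δv equals the area under the a-t graph; then v = v₀ + Δv.
0–1 s: ½(-1 + 12)(1) = 5.5 m/s
1–2 s: ½(12 + 6)(1) = 9 m/s
2–8 s: ½(6 + -3)(6) = 9 m/s
8–13 s: ½(-3 + -1)(5) = -10 m/s
Δv = 13.5 m/s, so v(13) = 10 + (13.5) = 23.5 m/s.

23.5 m/s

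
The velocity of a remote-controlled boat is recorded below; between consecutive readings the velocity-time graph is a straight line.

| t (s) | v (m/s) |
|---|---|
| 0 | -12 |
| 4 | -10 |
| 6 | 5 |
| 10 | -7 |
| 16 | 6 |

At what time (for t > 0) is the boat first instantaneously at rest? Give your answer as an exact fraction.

t = 16/3 s

v changes sign on 4–6 s (from -10 to 5); the graph is linear there, so v = 0 at t = 4 + (10)·(6 − 4)/(5 − -10) = 16/3 s.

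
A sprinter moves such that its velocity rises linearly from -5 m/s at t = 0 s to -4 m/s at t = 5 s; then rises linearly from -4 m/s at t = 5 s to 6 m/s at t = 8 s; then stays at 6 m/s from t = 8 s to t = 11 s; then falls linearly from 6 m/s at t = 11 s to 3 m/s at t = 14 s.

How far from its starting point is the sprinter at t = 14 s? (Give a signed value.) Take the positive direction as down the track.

12 m

Displacement is the signed area under the v-t curve.
0–5 s: ½(-5 + -4)(5) = -22.5 m
5–8 s: ½(-4 + 6)(3) = 3 m
8–11 s: 6 × 3 = 18 m
11–14 s: ½(6 + 3)(3) = 13.5 m
Net displacement = 12 m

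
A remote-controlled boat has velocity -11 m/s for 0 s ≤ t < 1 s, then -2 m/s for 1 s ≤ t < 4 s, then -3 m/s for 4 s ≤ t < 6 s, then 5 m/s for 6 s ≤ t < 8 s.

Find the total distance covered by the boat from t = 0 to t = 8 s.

33 m

Distance (not displacement) is the total path length: add the absolute areas under v-t.
0–1 s: |-11| × 1 = 11 m
1–4 s: |-2| × 3 = 6 m
4–6 s: |-3| × 2 = 6 m
6–8 s: |5| × 2 = 10 m
Total distance = 33 m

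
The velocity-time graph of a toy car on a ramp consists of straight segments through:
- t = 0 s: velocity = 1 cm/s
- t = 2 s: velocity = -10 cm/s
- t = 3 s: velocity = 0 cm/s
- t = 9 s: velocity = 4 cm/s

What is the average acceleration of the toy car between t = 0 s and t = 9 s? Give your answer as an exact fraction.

Average acceleration = Δv/Δt = (4 − 1)/(9 − 0) = 1/3 cm/s².

1/3 cm/s²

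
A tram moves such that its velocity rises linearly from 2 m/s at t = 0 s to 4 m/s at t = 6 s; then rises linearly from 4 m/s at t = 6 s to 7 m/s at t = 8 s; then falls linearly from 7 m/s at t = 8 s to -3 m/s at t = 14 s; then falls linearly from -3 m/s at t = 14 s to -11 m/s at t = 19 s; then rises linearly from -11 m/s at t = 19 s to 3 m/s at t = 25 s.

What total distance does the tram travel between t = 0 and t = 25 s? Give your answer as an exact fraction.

3824/35 m

Total distance travelled is ∫|v| dt — sum the magnitudes of each area piece.
0–6 s: |½(2 + 4)(6)| = 18 m
6–8 s: |½(4 + 7)(2)| = 11 m
8–14 s: v = 0 at t = 12.2 s; triangle areas 14.7 + 2.7 = 17.4 m
14–19 s: |½(-3 + -11)(5)| = 35 m
19–25 s: v = 0 at t = 166/7 s; triangle areas 363/14 + 27/14 = 195/7 m
Total distance = 3824/35 m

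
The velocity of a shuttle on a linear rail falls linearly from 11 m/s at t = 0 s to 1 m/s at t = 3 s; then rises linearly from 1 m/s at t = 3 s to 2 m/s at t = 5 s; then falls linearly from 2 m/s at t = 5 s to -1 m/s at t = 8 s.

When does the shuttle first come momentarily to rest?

t = 7 s

v changes sign on 5–8 s (from 2 to -1); the graph is linear there, so v = 0 at t = 5 + (-2)·(8 − 5)/(-1 − 2) = 7 s.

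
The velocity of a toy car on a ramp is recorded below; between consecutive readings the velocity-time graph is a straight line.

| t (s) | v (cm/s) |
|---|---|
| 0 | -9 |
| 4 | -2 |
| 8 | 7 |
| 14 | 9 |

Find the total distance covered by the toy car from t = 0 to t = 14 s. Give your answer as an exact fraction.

Total distance travelled is ∫|v| dt — sum the magnitudes of each area piece.
0–4 s: |½(-9 + -2)(4)| = 22 cm
4–8 s: v = 0 at t = 44/9 s; triangle areas 8/9 + 98/9 = 106/9 cm
8–14 s: |½(7 + 9)(6)| = 48 cm
Total distance = 736/9 cm

736/9 cm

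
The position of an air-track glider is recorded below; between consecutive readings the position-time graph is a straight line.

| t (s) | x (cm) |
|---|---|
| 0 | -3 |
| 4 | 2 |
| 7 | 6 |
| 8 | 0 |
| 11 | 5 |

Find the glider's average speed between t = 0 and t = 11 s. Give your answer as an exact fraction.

Average speed = (total path length)/(elapsed time); on a piecewise-linear x-t graph the path length is Σ|Δx|.
0–4 s: |Δx| = |2 − -3| = 5 cm
4–7 s: |Δx| = |6 − 2| = 4 cm
7–8 s: |Δx| = |0 − 6| = 6 cm
8–11 s: |Δx| = |5 − 0| = 5 cm
Total path = 20 cm; average speed = 20/11 = 20/11 cm/s.

20/11 cm/s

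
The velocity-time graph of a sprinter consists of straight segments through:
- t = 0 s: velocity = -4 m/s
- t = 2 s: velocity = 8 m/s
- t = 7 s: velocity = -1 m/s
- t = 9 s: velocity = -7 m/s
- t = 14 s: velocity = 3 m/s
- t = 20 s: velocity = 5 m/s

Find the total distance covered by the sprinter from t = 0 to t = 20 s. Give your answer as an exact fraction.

Distance (not displacement) is the total path length: add the absolute areas under v-t.
0–2 s: v = 0 at t = 2/3 s; triangle areas 4/3 + 16/3 = 20/3 m
2–7 s: v = 0 at t = 58/9 s; triangle areas 160/9 + 5/18 = 325/18 m
7–9 s: |½(-1 + -7)(2)| = 8 m
9–14 s: v = 0 at t = 12.5 s; triangle areas 12.25 + 2.25 = 14.5 m
14–20 s: |½(3 + 5)(6)| = 24 m
Total distance = 641/9 m

641/9 m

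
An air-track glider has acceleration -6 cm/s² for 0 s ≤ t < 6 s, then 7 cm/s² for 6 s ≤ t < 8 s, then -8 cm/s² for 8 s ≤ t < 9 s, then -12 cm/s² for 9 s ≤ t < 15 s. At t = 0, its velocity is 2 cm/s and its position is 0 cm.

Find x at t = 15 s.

-558 cm

On each constant-a segment, Δv = aΔt and Δx = v₀Δt + ½aΔt²; chain segment to segment.
0–6 s: v starts 2 cm/s; Δx = 2·6 + ½·-6·6² = -96 cm; v ends -34 cm/s.
6–8 s: v starts -34 cm/s; Δx = -34·2 + ½·7·2² = -54 cm; v ends -20 cm/s.
8–9 s: v starts -20 cm/s; Δx = -20·1 + ½·-8·1² = -24 cm; v ends -28 cm/s.
9–15 s: v starts -28 cm/s; Δx = -28·6 + ½·-12·6² = -384 cm; v ends -100 cm/s.
x(15) = 0 + Σ Δx = -558 cm.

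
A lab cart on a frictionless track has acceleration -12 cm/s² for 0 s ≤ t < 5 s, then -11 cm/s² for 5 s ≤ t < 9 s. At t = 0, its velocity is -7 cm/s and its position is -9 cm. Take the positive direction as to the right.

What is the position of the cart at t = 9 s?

On each constant-a segment, Δv = aΔt and Δx = v₀Δt + ½aΔt²; chain segment to segment.
0–5 s: v starts -7 cm/s; Δx = -7·5 + ½·-12·5² = -185 cm; v ends -67 cm/s.
5–9 s: v starts -67 cm/s; Δx = -67·4 + ½·-11·4² = -356 cm; v ends -111 cm/s.
x(9) = -9 + Σ Δx = -550 cm.

-550 cm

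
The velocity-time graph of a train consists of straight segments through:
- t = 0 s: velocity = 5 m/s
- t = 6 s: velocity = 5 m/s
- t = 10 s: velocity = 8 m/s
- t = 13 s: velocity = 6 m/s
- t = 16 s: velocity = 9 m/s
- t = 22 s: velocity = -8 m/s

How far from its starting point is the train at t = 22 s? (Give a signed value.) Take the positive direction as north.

102.5 m

Displacement is the signed area under the v-t curve.
0–6 s: 5 × 6 = 30 m
6–10 s: ½(5 + 8)(4) = 26 m
10–13 s: ½(8 + 6)(3) = 21 m
13–16 s: ½(6 + 9)(3) = 22.5 m
16–22 s: ½(9 + -8)(6) = 3 m
Net displacement = 102.5 m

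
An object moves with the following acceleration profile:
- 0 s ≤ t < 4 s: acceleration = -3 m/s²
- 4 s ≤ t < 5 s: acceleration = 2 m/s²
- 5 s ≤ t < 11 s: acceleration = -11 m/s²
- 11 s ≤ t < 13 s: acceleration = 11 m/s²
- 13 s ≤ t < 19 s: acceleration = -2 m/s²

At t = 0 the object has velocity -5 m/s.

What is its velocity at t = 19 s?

-71 m/s

Δv equals the area under the a-t graph; then v = v₀ + Δv.
0–4 s: -3 × 4 = -12 m/s
4–5 s: 2 × 1 = 2 m/s
5–11 s: -11 × 6 = -66 m/s
11–13 s: 11 × 2 = 22 m/s
13–19 s: -2 × 6 = -12 m/s
Δv = -66 m/s, so v(19) = -5 + (-66) = -71 m/s.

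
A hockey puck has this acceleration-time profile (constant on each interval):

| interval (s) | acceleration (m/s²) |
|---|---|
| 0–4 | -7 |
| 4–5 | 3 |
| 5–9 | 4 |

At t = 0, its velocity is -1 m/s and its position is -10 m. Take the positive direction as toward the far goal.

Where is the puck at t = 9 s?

-169.5 m

On each constant-a segment, Δv = aΔt and Δx = v₀Δt + ½aΔt²; chain segment to segment.
0–4 s: v starts -1 m/s; Δx = -1·4 + ½·-7·4² = -60 m; v ends -29 m/s.
4–5 s: v starts -29 m/s; Δx = -29·1 + ½·3·1² = -27.5 m; v ends -26 m/s.
5–9 s: v starts -26 m/s; Δx = -26·4 + ½·4·4² = -72 m; v ends -10 m/s.
x(9) = -10 + Σ Δx = -169.5 m.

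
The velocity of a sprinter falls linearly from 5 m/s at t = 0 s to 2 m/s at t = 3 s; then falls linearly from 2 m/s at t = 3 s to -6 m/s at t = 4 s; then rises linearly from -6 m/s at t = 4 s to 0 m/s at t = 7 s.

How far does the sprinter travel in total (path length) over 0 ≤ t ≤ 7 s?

Distance (not displacement) is the total path length: add the absolute areas under v-t.
0–3 s: |½(5 + 2)(3)| = 10.5 m
3–4 s: v = 0 at t = 3.25 s; triangle areas 0.25 + 2.25 = 2.5 m
4–7 s: |½(-6 + 0)(3)| = 9 m
Total distance = 22 m

22 m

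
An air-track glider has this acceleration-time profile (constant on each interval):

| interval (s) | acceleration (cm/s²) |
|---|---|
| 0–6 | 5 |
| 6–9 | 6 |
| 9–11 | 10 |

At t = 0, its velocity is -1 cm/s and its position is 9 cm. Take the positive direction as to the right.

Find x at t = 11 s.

321 cm

On each constant-a segment, Δv = aΔt and Δx = v₀Δt + ½aΔt²; chain segment to segment.
0–6 s: v starts -1 cm/s; Δx = -1·6 + ½·5·6² = 84 cm; v ends 29 cm/s.
6–9 s: v starts 29 cm/s; Δx = 29·3 + ½·6·3² = 114 cm; v ends 47 cm/s.
9–11 s: v starts 47 cm/s; Δx = 47·2 + ½·10·2² = 114 cm; v ends 67 cm/s.
x(11) = 9 + Σ Δx = 321 cm.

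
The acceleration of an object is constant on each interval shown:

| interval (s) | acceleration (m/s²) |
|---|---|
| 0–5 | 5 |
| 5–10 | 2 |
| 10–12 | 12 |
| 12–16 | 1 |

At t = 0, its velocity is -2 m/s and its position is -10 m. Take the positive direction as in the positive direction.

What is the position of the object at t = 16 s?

508.5 m

On each constant-a segment, Δv = aΔt and Δx = v₀Δt + ½aΔt²; chain segment to segment.
0–5 s: v starts -2 m/s; Δx = -2·5 + ½·5·5² = 52.5 m; v ends 23 m/s.
5–10 s: v starts 23 m/s; Δx = 23·5 + ½·2·5² = 140 m; v ends 33 m/s.
10–12 s: v starts 33 m/s; Δx = 33·2 + ½·12·2² = 90 m; v ends 57 m/s.
12–16 s: v starts 57 m/s; Δx = 57·4 + ½·1·4² = 236 m; v ends 61 m/s.
x(16) = -10 + Σ Δx = 508.5 m.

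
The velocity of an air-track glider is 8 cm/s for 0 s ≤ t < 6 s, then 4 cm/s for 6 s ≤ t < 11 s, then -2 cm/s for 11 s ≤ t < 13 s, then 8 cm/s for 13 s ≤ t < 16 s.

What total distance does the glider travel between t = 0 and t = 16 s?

Distance (not displacement) is the total path length: add the absolute areas under v-t.
0–6 s: |8| × 6 = 48 cm
6–11 s: |4| × 5 = 20 cm
11–13 s: |-2| × 2 = 4 cm
13–16 s: |8| × 3 = 24 cm
Total distance = 96 cm

96 cm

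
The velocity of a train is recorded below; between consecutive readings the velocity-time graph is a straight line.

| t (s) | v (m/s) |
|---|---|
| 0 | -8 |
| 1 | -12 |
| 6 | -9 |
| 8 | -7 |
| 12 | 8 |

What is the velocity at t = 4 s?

-10.2 m/s

On 1–6 s the graph is linear from -12 to -9 m/s: v(4) = -12 + (-9 − -12)·(4 − 1)/(6 − 1) = -10.2 m/s.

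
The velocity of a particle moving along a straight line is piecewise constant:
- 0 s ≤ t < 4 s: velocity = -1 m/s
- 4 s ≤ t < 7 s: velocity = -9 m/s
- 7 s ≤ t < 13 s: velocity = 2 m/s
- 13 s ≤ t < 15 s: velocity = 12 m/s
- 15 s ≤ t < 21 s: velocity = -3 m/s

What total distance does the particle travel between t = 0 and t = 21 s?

85 m

Distance (not displacement) is the total path length: add the absolute areas under v-t.
0–4 s: |-1| × 4 = 4 m
4–7 s: |-9| × 3 = 27 m
7–13 s: |2| × 6 = 12 m
13–15 s: |12| × 2 = 24 m
15–21 s: |-3| × 6 = 18 m
Total distance = 85 m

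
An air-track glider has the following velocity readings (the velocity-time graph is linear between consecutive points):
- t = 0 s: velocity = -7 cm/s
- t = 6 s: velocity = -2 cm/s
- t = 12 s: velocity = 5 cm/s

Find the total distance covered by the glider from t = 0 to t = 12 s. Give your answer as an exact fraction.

Total distance travelled is ∫|v| dt — sum the magnitudes of each area piece.
0–6 s: |½(-7 + -2)(6)| = 27 cm
6–12 s: v = 0 at t = 54/7 s; triangle areas 12/7 + 75/7 = 87/7 cm
Total distance = 276/7 cm

276/7 cm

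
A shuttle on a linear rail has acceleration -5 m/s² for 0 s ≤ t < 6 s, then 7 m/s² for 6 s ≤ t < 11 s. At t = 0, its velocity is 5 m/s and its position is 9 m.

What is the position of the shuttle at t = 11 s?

-88.5 m

On each constant-a segment, Δv = aΔt and Δx = v₀Δt + ½aΔt²; chain segment to segment.
0–6 s: v starts 5 m/s; Δx = 5·6 + ½·-5·6² = -60 m; v ends -25 m/s.
6–11 s: v starts -25 m/s; Δx = -25·5 + ½·7·5² = -37.5 m; v ends 10 m/s.
x(11) = 9 + Σ Δx = -88.5 m.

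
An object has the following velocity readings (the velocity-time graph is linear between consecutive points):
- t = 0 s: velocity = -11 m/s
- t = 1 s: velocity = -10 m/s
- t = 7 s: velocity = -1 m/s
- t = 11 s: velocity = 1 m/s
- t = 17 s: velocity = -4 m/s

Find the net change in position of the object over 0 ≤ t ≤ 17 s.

Net displacement equals the area under the velocity-time graph (areas below the axis count negative).
0–1 s: ½(-11 + -10)(1) = -10.5 m
1–7 s: ½(-10 + -1)(6) = -33 m
7–11 s: ½(-1 + 1)(4) = 0 m
11–17 s: ½(1 + -4)(6) = -9 m
Net displacement = -52.5 m

-52.5 m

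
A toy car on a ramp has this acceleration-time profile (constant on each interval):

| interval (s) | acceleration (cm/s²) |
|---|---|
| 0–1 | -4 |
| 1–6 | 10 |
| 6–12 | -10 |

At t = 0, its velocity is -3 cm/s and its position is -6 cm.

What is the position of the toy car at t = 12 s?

On each constant-a segment, Δv = aΔt and Δx = v₀Δt + ½aΔt²; chain segment to segment.
0–1 s: v starts -3 cm/s; Δx = -3·1 + ½·-4·1² = -5 cm; v ends -7 cm/s.
1–6 s: v starts -7 cm/s; Δx = -7·5 + ½·10·5² = 90 cm; v ends 43 cm/s.
6–12 s: v starts 43 cm/s; Δx = 43·6 + ½·-10·6² = 78 cm; v ends -17 cm/s.
x(12) = -6 + Σ Δx = 157 cm.

157 cm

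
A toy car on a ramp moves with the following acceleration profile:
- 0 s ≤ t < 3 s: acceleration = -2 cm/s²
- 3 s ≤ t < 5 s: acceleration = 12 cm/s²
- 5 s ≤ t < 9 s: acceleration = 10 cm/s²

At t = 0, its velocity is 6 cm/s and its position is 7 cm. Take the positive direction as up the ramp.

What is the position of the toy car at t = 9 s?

On each constant-a segment, Δv = aΔt and Δx = v₀Δt + ½aΔt²; chain segment to segment.
0–3 s: v starts 6 cm/s; Δx = 6·3 + ½·-2·3² = 9 cm; v ends 0 cm/s.
3–5 s: v starts 0 cm/s; Δx = 0·2 + ½·12·2² = 24 cm; v ends 24 cm/s.
5–9 s: v starts 24 cm/s; Δx = 24·4 + ½·10·4² = 176 cm; v ends 64 cm/s.
x(9) = 7 + Σ Δx = 216 cm.

216 cm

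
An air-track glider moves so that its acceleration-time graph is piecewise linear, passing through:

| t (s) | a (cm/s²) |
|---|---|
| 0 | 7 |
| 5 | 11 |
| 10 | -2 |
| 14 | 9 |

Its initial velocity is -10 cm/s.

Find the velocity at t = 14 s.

Δv equals the area under the a-t graph; then v = v₀ + Δv.
0–5 s: ½(7 + 11)(5) = 45 cm/s
5–10 s: ½(11 + -2)(5) = 22.5 cm/s
10–14 s: ½(-2 + 9)(4) = 14 cm/s
Δv = 81.5 cm/s, so v(14) = -10 + (81.5) = 71.5 cm/s.

71.5 cm/s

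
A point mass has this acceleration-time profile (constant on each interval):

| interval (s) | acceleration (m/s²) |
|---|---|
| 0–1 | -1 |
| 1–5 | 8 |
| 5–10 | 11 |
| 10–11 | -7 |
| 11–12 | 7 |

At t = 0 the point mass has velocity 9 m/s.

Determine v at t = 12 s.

95 m/s

Δv equals the area under the a-t graph; then v = v₀ + Δv.
0–1 s: -1 × 1 = -1 m/s
1–5 s: 8 × 4 = 32 m/s
5–10 s: 11 × 5 = 55 m/s
10–11 s: -7 × 1 = -7 m/s
11–12 s: 7 × 1 = 7 m/s
Δv = 86 m/s, so v(12) = 9 + (86) = 95 m/s.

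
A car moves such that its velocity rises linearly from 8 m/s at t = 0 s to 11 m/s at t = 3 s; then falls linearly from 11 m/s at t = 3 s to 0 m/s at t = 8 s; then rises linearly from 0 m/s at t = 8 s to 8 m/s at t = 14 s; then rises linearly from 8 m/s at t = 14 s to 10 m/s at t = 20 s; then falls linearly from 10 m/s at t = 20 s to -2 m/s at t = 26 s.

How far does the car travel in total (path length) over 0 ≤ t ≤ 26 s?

Total distance travelled is ∫|v| dt — sum the magnitudes of each area piece.
0–3 s: |½(8 + 11)(3)| = 28.5 m
3–8 s: |½(11 + 0)(5)| = 27.5 m
8–14 s: |½(0 + 8)(6)| = 24 m
14–20 s: |½(8 + 10)(6)| = 54 m
20–26 s: v = 0 at t = 25 s; triangle areas 25 + 1 = 26 m
Total distance = 160 m

160 m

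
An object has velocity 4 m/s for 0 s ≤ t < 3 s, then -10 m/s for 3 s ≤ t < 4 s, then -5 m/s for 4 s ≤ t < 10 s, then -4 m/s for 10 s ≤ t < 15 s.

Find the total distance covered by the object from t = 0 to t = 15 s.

Total distance travelled is ∫|v| dt — sum the magnitudes of each area piece.
0–3 s: |4| × 3 = 12 m
3–4 s: |-10| × 1 = 10 m
4–10 s: |-5| × 6 = 30 m
10–15 s: |-4| × 5 = 20 m
Total distance = 72 m

72 m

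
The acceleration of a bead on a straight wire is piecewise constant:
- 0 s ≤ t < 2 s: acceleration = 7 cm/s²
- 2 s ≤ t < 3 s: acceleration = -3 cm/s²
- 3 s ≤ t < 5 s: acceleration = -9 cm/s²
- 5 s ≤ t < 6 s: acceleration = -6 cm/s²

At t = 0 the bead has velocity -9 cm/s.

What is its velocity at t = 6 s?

-22 cm/s

Δv equals the area under the a-t graph; then v = v₀ + Δv.
0–2 s: 7 × 2 = 14 cm/s
2–3 s: -3 × 1 = -3 cm/s
3–5 s: -9 × 2 = -18 cm/s
5–6 s: -6 × 1 = -6 cm/s
Δv = -13 cm/s, so v(6) = -9 + (-13) = -22 cm/s.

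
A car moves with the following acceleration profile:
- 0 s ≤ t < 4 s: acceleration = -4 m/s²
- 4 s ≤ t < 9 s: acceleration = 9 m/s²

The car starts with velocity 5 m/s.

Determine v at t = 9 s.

Δv equals the area under the a-t graph; then v = v₀ + Δv.
0–4 s: -4 × 4 = -16 m/s
4–9 s: 9 × 5 = 45 m/s
Δv = 29 m/s, so v(9) = 5 + (29) = 34 m/s.

34 m/s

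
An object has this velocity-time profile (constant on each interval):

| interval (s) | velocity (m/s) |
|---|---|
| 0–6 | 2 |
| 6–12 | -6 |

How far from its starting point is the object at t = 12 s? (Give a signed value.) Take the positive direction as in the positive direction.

-24 m

Displacement is the signed area under the v-t curve.
0–6 s: 2 × 6 = 12 m
6–12 s: -6 × 6 = -36 m
Net displacement = -24 m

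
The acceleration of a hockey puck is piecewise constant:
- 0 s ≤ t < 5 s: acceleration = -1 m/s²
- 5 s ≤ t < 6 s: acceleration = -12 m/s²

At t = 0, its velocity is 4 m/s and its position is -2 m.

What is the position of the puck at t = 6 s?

On each constant-a segment, Δv = aΔt and Δx = v₀Δt + ½aΔt²; chain segment to segment.
0–5 s: v starts 4 m/s; Δx = 4·5 + ½·-1·5² = 7.5 m; v ends -1 m/s.
5–6 s: v starts -1 m/s; Δx = -1·1 + ½·-12·1² = -7 m; v ends -13 m/s.
x(6) = -2 + Σ Δx = -1.5 m.

-1.5 m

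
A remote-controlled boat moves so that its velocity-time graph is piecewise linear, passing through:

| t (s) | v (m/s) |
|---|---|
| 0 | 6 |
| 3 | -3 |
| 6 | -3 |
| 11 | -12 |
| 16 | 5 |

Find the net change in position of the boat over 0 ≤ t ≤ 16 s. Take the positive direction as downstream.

-59.5 m

Displacement is the signed area under the v-t curve.
0–3 s: ½(6 + -3)(3) = 4.5 m
3–6 s: -3 × 3 = -9 m
6–11 s: ½(-3 + -12)(5) = -37.5 m
11–16 s: ½(-12 + 5)(5) = -17.5 m
Net displacement = -59.5 m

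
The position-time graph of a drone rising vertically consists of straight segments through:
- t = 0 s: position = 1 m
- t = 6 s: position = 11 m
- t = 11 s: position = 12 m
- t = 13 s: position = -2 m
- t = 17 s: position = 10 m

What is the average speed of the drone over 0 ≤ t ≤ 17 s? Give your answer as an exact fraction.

37/17 m/s

Average speed = (total path length)/(elapsed time); on a piecewise-linear x-t graph the path length is Σ|Δx|.
0–6 s: |Δx| = |11 − 1| = 10 m
6–11 s: |Δx| = |12 − 11| = 1 m
11–13 s: |Δx| = |-2 − 12| = 14 m
13–17 s: |Δx| = |10 − -2| = 12 m
Total path = 37 m; average speed = 37/17 = 37/17 m/s.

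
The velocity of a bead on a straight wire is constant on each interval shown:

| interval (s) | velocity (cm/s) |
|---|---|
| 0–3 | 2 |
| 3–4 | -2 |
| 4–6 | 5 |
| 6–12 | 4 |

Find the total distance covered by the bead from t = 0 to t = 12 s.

42 cm

Distance (not displacement) is the total path length: add the absolute areas under v-t.
0–3 s: |2| × 3 = 6 cm
3–4 s: |-2| × 1 = 2 cm
4–6 s: |5| × 2 = 10 cm
6–12 s: |4| × 6 = 24 cm
Total distance = 42 cm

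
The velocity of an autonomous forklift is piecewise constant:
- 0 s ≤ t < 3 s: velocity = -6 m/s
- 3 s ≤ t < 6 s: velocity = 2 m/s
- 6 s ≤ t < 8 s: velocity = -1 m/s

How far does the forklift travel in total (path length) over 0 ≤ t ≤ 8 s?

26 m

Distance (not displacement) is the total path length: add the absolute areas under v-t.
0–3 s: |-6| × 3 = 18 m
3–6 s: |2| × 3 = 6 m
6–8 s: |-1| × 2 = 2 m
Total distance = 26 m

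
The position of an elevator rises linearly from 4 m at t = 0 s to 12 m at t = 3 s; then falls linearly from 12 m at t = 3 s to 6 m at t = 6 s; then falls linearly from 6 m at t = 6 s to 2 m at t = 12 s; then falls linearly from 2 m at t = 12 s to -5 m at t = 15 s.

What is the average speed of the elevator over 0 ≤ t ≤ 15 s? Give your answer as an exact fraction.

Average speed = (total path length)/(elapsed time); on a piecewise-linear x-t graph the path length is Σ|Δx|.
0–3 s: |Δx| = |12 − 4| = 8 m
3–6 s: |Δx| = |6 − 12| = 6 m
6–12 s: |Δx| = |2 − 6| = 4 m
12–15 s: |Δx| = |-5 − 2| = 7 m
Total path = 25 m; average speed = 25/15 = 5/3 m/s.

5/3 m/s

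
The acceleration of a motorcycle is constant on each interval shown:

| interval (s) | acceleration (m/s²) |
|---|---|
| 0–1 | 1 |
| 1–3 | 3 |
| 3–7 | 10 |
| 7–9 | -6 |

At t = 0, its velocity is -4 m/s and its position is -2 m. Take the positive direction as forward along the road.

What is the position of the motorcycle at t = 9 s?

On each constant-a segment, Δv = aΔt and Δx = v₀Δt + ½aΔt²; chain segment to segment.
0–1 s: v starts -4 m/s; Δx = -4·1 + ½·1·1² = -3.5 m; v ends -3 m/s.
1–3 s: v starts -3 m/s; Δx = -3·2 + ½·3·2² = 0 m; v ends 3 m/s.
3–7 s: v starts 3 m/s; Δx = 3·4 + ½·10·4² = 92 m; v ends 43 m/s.
7–9 s: v starts 43 m/s; Δx = 43·2 + ½·-6·2² = 74 m; v ends 31 m/s.
x(9) = -2 + Σ Δx = 160.5 m.

160.5 m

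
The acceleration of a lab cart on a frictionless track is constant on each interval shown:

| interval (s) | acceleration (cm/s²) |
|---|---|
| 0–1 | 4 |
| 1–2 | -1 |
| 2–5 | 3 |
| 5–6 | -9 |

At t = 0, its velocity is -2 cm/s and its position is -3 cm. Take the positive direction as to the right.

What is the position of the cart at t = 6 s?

On each constant-a segment, Δv = aΔt and Δx = v₀Δt + ½aΔt²; chain segment to segment.
0–1 s: v starts -2 cm/s; Δx = -2·1 + ½·4·1² = 0 cm; v ends 2 cm/s.
1–2 s: v starts 2 cm/s; Δx = 2·1 + ½·-1·1² = 1.5 cm; v ends 1 cm/s.
2–5 s: v starts 1 cm/s; Δx = 1·3 + ½·3·3² = 16.5 cm; v ends 10 cm/s.
5–6 s: v starts 10 cm/s; Δx = 10·1 + ½·-9·1² = 5.5 cm; v ends 1 cm/s.
x(6) = -3 + Σ Δx = 20.5 cm.

20.5 cm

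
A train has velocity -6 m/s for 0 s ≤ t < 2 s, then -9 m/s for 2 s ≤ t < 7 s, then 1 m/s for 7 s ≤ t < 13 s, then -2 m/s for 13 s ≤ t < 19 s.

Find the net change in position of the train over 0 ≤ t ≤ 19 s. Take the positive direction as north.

Net displacement equals the area under the velocity-time graph (areas below the axis count negative).
0–2 s: -6 × 2 = -12 m
2–7 s: -9 × 5 = -45 m
7–13 s: 1 × 6 = 6 m
13–19 s: -2 × 6 = -12 m
Net displacement = -63 m

-63 m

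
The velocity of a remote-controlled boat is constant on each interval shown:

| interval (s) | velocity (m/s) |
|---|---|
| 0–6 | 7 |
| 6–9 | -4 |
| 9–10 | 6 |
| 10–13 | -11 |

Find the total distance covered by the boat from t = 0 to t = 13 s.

Total distance travelled is ∫|v| dt — sum the magnitudes of each area piece.
0–6 s: |7| × 6 = 42 m
6–9 s: |-4| × 3 = 12 m
9–10 s: |6| × 1 = 6 m
10–13 s: |-11| × 3 = 33 m
Total distance = 93 m

93 m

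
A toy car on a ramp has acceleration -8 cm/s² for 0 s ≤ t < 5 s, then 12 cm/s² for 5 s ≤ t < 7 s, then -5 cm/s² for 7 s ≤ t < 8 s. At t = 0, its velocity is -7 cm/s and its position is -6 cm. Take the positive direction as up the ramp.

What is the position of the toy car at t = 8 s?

-236.5 cm

On each constant-a segment, Δv = aΔt and Δx = v₀Δt + ½aΔt²; chain segment to segment.
0–5 s: v starts -7 cm/s; Δx = -7·5 + ½·-8·5² = -135 cm; v ends -47 cm/s.
5–7 s: v starts -47 cm/s; Δx = -47·2 + ½·12·2² = -70 cm; v ends -23 cm/s.
7–8 s: v starts -23 cm/s; Δx = -23·1 + ½·-5·1² = -25.5 cm; v ends -28 cm/s.
x(8) = -6 + Σ Δx = -236.5 cm.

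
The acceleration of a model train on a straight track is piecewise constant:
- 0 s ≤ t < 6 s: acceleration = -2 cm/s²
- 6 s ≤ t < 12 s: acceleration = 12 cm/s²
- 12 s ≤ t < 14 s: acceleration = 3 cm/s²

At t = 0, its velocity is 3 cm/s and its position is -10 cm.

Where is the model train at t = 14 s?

On each constant-a segment, Δv = aΔt and Δx = v₀Δt + ½aΔt²; chain segment to segment.
0–6 s: v starts 3 cm/s; Δx = 3·6 + ½·-2·6² = -18 cm; v ends -9 cm/s.
6–12 s: v starts -9 cm/s; Δx = -9·6 + ½·12·6² = 162 cm; v ends 63 cm/s.
12–14 s: v starts 63 cm/s; Δx = 63·2 + ½·3·2² = 132 cm; v ends 69 cm/s.
x(14) = -10 + Σ Δx = 266 cm.

266 cm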